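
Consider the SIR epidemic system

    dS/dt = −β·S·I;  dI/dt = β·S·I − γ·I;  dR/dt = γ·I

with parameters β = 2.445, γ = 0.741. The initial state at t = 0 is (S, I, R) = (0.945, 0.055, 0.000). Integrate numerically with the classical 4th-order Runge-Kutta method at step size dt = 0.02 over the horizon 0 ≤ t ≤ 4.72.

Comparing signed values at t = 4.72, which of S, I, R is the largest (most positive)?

largest component: R

t=0.000: state=(0.945, 0.055, 0.000)
step 1 (dt=0.02): k1=(-0.127, 0.086, 0.041), k2=(-0.129, 0.088, 0.041), k3=(-0.129, 0.088, 0.041), k4=(-0.131, 0.089, 0.042); state += dt/6·(k1+2k2+2k3+k4)
t=0.020: state=(0.942, 0.057, 0.001)
t=0.040: state=(0.940, 0.059, 0.002)
t=0.060: state=(0.937, 0.060, 0.003)
continuing one RK4 step at a time; state shown every 10 steps (Δt=0.2):
t=0.200: state=(0.916, 0.075, 0.010)
t=0.400: state=(0.878, 0.100, 0.022)
t=0.600: state=(0.830, 0.131, 0.039)
t=0.800: state=(0.771, 0.167, 0.061)
t=1.000: state=(0.704, 0.207, 0.089)
t=1.200: state=(0.630, 0.247, 0.123)
t=1.400: state=(0.553, 0.284, 0.162)
t=1.600: state=(0.478, 0.316, 0.207)
t=1.800: state=(0.407, 0.338, 0.255)
t=2.000: state=(0.344, 0.350, 0.306)
t=2.200: state=(0.290, 0.352, 0.359)
t=2.400: state=(0.244, 0.346, 0.410)
t=2.600: state=(0.207, 0.333, 0.461)
t=2.800: state=(0.176, 0.315, 0.509)
t=3.000: state=(0.152, 0.294, 0.554)
t=3.200: state=(0.132, 0.272, 0.596)
t=3.400: state=(0.117, 0.249, 0.634)
t=3.600: state=(0.104, 0.227, 0.670)
t=3.800: state=(0.093, 0.205, 0.702)
t=4.000: state=(0.085, 0.185, 0.730)
t=4.200: state=(0.078, 0.166, 0.756)
t=4.400: state=(0.072, 0.148, 0.780)
t=4.600: state=(0.067, 0.132, 0.800)
t=4.720: state=(0.065, 0.123, 0.812)
compare at T: S=0.065, I=0.123, R=0.812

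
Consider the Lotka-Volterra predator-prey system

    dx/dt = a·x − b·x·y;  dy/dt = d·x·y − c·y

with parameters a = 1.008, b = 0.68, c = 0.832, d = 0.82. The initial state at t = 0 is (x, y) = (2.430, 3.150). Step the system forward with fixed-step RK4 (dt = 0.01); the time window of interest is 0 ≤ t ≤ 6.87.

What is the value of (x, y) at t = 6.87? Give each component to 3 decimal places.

t=0.000: state=(2.430, 3.150)
step 1 (dt=0.01): k1=(-2.756, 3.656), k2=(-2.770, 3.641), k3=(-2.770, 3.641), k4=(-2.784, 3.626); state += dt/6·(k1+2k2+2k3+k4)
t=0.010: state=(2.402, 3.186)
t=0.020: state=(2.374, 3.223)
t=0.030: state=(2.346, 3.258)
continuing one RK4 step at a time; state shown every 25 steps (Δt=0.25):
t=0.250: state=(1.707, 3.910)
t=0.500: state=(1.093, 4.217)
t=0.750: state=(0.690, 4.098)
t=1.000: state=(0.455, 3.735)
t=1.250: state=(0.323, 3.281)
t=1.500: state=(0.247, 2.823)
t=1.750: state=(0.204, 2.400)
t=2.000: state=(0.180, 2.027)
t=2.250: state=(0.169, 1.706)
t=2.500: state=(0.167, 1.434)
t=2.750: state=(0.171, 1.206)
t=3.000: state=(0.183, 1.015)
t=3.250: state=(0.201, 0.858)
t=3.500: state=(0.226, 0.728)
t=3.750: state=(0.259, 0.621)
t=4.000: state=(0.302, 0.534)
t=4.250: state=(0.357, 0.464)
t=4.500: state=(0.427, 0.408)
t=4.750: state=(0.514, 0.365)
t=5.000: state=(0.623, 0.333)
t=5.250: state=(0.759, 0.311)
t=5.500: state=(0.927, 0.301)
t=5.750: state=(1.134, 0.301)
t=6.000: state=(1.385, 0.317)
t=6.250: state=(1.684, 0.352)
t=6.500: state=(2.030, 0.418)
t=6.750: state=(2.411, 0.535)
t=6.870: state=(2.596, 0.619)

(x, y) = (2.596, 0.619)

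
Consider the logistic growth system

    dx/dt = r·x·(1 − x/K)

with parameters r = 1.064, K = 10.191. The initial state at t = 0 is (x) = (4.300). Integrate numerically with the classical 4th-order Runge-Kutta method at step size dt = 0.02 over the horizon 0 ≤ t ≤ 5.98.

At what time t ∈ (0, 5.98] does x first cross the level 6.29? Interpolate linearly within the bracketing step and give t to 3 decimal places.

t=0.000: state=(4.300)
step 1 (dt=0.02): k1=(2.645), k2=(2.649), k3=(2.649), k4=(2.653); state += dt/6·(k1+2k2+2k3+k4)
t=0.020: state=(4.353)
t=0.040: state=(4.406)
t=0.060: state=(4.459)
continuing one RK4 step at a time; state shown every 10 steps (Δt=0.2):
t=0.200: state=(4.836)
t=0.400: state=(5.377)
t=0.600: state=(5.913)
t=0.740: state=(6.278)
next step: t=0.760: state=(6.329) — x has crossed 6.29
linear interpolation between t=0.740 (6.27752) and t=0.760 (6.32869) → t≈0.745

t = 0.745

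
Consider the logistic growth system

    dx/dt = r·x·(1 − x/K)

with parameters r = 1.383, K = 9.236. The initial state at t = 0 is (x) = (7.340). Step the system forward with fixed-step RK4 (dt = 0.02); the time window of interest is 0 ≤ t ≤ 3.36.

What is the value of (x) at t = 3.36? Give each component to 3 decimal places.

t=0.000: state=(7.340)
step 1 (dt=0.02): k1=(2.084), k2=(2.067), k3=(2.067), k4=(2.050); state += dt/6·(k1+2k2+2k3+k4)
t=0.020: state=(7.381)
t=0.040: state=(7.422)
t=0.060: state=(7.462)
continuing one RK4 step at a time; state shown every 10 steps (Δt=0.2):
t=0.200: state=(7.723)
t=0.400: state=(8.041)
t=0.600: state=(8.301)
t=0.800: state=(8.509)
t=1.000: state=(8.674)
t=1.200: state=(8.803)
t=1.400: state=(8.904)
t=1.600: state=(8.982)
t=1.800: state=(9.042)
t=2.000: state=(9.088)
t=2.200: state=(9.124)
t=2.400: state=(9.150)
t=2.600: state=(9.171)
t=2.800: state=(9.187)
t=3.000: state=(9.199)
t=3.200: state=(9.208)
t=3.360: state=(9.213)

(x) = (9.213)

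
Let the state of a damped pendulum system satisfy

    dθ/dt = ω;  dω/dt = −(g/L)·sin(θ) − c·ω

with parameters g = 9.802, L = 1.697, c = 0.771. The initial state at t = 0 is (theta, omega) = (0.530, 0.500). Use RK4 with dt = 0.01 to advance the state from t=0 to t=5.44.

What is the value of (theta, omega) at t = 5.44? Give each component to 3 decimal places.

(theta, omega) = (0.072, 0.018)

t=0.000: state=(0.530, 0.500)
step 1 (dt=0.01): k1=(0.500, -3.305), k2=(0.483, -3.305), k3=(0.483, -3.305), k4=(0.467, -3.304); state += dt/6·(k1+2k2+2k3+k4)
t=0.010: state=(0.535, 0.467)
t=0.020: state=(0.539, 0.434)
t=0.030: state=(0.544, 0.401)
continuing one RK4 step at a time; state shown every 20 steps (Δt=0.2):
t=0.200: state=(0.565, -0.139)
t=0.400: state=(0.482, -0.661)
t=0.600: state=(0.314, -0.984)
t=0.800: state=(0.105, -1.064)
t=1.000: state=(-0.096, -0.911)
t=1.200: state=(-0.248, -0.590)
t=1.400: state=(-0.327, -0.194)
t=1.600: state=(-0.327, 0.184)
t=1.800: state=(-0.260, 0.472)
t=2.000: state=(-0.148, 0.622)
t=2.200: state=(-0.021, 0.622)
t=2.400: state=(0.092, 0.491)
t=2.600: state=(0.170, 0.276)
t=2.800: state=(0.201, 0.035)
t=3.000: state=(0.185, -0.179)
t=3.200: state=(0.134, -0.325)
t=3.400: state=(0.061, -0.383)
t=3.600: state=(-0.014, -0.352)
t=3.800: state=(-0.075, -0.252)
t=4.000: state=(-0.112, -0.113)
t=4.200: state=(-0.120, 0.029)
t=4.400: state=(-0.102, 0.146)
t=4.600: state=(-0.065, 0.215)
t=4.800: state=(-0.020, 0.229)
t=5.000: state=(0.023, 0.193)
t=5.200: state=(0.055, 0.122)
t=5.400: state=(0.071, 0.035)
t=5.440: state=(0.072, 0.018)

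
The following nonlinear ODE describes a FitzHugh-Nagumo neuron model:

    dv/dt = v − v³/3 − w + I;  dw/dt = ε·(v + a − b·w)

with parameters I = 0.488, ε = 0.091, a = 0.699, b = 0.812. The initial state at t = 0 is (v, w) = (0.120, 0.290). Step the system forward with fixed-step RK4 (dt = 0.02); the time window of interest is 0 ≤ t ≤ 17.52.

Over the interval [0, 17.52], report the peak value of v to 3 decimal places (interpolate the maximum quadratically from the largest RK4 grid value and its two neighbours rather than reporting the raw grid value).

max v = 1.615

t=0.000: state=(0.120, 0.290)
step 1 (dt=0.02): k1=(0.317, 0.053), k2=(0.320, 0.053), k3=(0.320, 0.053), k4=(0.323, 0.054); state += dt/6·(k1+2k2+2k3+k4)
t=0.020: state=(0.126, 0.291)
t=0.040: state=(0.133, 0.292)
t=0.060: state=(0.140, 0.293)
continuing one RK4 step at a time; state shown every 50 steps (Δt=1):
t=1.000: state=(0.598, 0.360)
t=2.000: state=(1.295, 0.479)
t=3.000: state=(1.601, 0.638)
t=4.000: state=(1.593, 0.795)
t=5.000: state=(1.514, 0.936)
t=6.000: state=(1.417, 1.059)
t=7.000: state=(1.309, 1.164)
t=8.000: state=(1.185, 1.252)
t=9.000: state=(1.036, 1.322)
t=10.000: state=(0.835, 1.372)
t=11.000: state=(0.512, 1.396)
t=12.000: state=(-0.188, 1.376)
t=13.000: state=(-1.535, 1.264)
t=14.000: state=(-1.961, 1.074)
t=15.000: state=(-1.927, 0.887)
t=16.000: state=(-1.864, 0.719)
t=17.000: state=(-1.800, 0.569)
t=17.520: state=(-1.767, 0.497)
largest grid value and its neighbours: v(3.360)=1.61512, v(3.380)=1.61516, v(3.400)=1.61512
parabola through these three points peaks at t≈3.380 with v≈1.61516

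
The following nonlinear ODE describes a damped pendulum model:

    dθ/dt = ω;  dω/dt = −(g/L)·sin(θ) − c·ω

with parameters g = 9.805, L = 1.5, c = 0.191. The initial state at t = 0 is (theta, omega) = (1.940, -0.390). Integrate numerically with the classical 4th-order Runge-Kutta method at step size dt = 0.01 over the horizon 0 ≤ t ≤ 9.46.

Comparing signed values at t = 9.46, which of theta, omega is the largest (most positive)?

t=0.000: state=(1.940, -0.390)
step 1 (dt=0.01): k1=(-0.390, -6.022), k2=(-0.420, -6.021), k3=(-0.420, -6.021), k4=(-0.450, -6.020); state += dt/6·(k1+2k2+2k3+k4)
t=0.010: state=(1.936, -0.450)
t=0.020: state=(1.931, -0.510)
t=0.030: state=(1.926, -0.571)
continuing one RK4 step at a time; state shown every 50 steps (Δt=0.5):
t=0.500: state=(0.989, -3.349)
t=1.000: state=(-0.868, -3.137)
t=1.500: state=(-1.628, 0.139)
t=2.000: state=(-0.786, 3.054)
t=2.500: state=(0.839, 2.606)
t=3.000: state=(1.370, -0.543)
t=3.500: state=(0.402, -2.983)
t=4.000: state=(-0.948, -1.752)
t=4.500: state=(-1.074, 1.231)
t=5.000: state=(0.046, 2.710)
t=5.500: state=(1.005, 0.723)
t=6.000: state=(0.681, -1.865)
t=6.500: state=(-0.446, -2.036)
t=7.000: state=(-0.911, 0.327)
t=7.500: state=(-0.217, 2.106)
t=8.000: state=(0.689, 1.055)
t=8.500: state=(0.642, -1.186)
t=9.000: state=(-0.215, -1.772)
t=9.460: state=(-0.710, -0.186)
compare at T: theta=-0.710, omega=-0.186

largest component: omega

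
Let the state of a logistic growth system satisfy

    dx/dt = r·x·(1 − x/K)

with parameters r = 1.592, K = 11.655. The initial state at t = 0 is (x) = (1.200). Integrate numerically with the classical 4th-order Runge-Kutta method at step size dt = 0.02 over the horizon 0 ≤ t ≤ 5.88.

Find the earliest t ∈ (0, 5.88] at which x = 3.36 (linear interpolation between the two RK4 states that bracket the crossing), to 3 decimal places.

t = 0.792

t=0.000: state=(1.200)
step 1 (dt=0.02): k1=(1.714), k2=(1.735), k3=(1.736), k4=(1.757); state += dt/6·(k1+2k2+2k3+k4)
t=0.020: state=(1.235)
t=0.040: state=(1.270)
t=0.060: state=(1.307)
continuing one RK4 step at a time; state shown every 10 steps (Δt=0.2):
t=0.200: state=(1.589)
t=0.400: state=(2.078)
t=0.600: state=(2.678)
t=0.780: state=(3.314)
next step: t=0.800: state=(3.390) — x has crossed 3.36
linear interpolation between t=0.780 (3.31407) and t=0.800 (3.39010) → t≈0.792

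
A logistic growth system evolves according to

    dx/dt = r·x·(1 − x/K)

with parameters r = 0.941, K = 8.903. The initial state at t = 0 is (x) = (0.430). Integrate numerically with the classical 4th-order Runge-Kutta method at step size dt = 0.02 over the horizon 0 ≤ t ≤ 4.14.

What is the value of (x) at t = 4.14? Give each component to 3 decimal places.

t=0.000: state=(0.430)
step 1 (dt=0.02): k1=(0.385), k2=(0.388), k3=(0.388), k4=(0.392); state += dt/6·(k1+2k2+2k3+k4)
t=0.020: state=(0.438)
t=0.040: state=(0.446)
t=0.060: state=(0.454)
continuing one RK4 step at a time; state shown every 10 steps (Δt=0.2):
t=0.200: state=(0.514)
t=0.400: state=(0.613)
t=0.600: state=(0.730)
t=0.800: state=(0.866)
t=1.000: state=(1.025)
t=1.200: state=(1.208)
t=1.400: state=(1.418)
t=1.600: state=(1.657)
t=1.800: state=(1.926)
t=2.000: state=(2.225)
t=2.200: state=(2.554)
t=2.400: state=(2.910)
t=2.600: state=(3.290)
t=2.800: state=(3.689)
t=3.000: state=(4.101)
t=3.200: state=(4.519)
t=3.400: state=(4.936)
t=3.600: state=(5.345)
t=3.800: state=(5.738)
t=4.000: state=(6.111)
t=4.140: state=(6.357)

(x) = (6.357)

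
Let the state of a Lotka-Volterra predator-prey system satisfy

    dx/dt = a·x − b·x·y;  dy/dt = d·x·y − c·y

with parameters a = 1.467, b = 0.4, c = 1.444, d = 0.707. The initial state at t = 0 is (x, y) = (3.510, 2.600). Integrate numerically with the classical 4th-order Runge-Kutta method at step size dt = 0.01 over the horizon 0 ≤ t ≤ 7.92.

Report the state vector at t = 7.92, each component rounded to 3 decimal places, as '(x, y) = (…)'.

t=0.000: state=(3.510, 2.600)
step 1 (dt=0.01): k1=(1.499, 2.698), k2=(1.483, 2.726), k3=(1.483, 2.726), k4=(1.467, 2.754); state += dt/6·(k1+2k2+2k3+k4)
t=0.010: state=(3.525, 2.627)
t=0.020: state=(3.539, 2.655)
t=0.030: state=(3.553, 2.683)
continuing one RK4 step at a time; state shown every 50 steps (Δt=0.5):
t=0.500: state=(3.618, 4.654)
t=1.000: state=(2.359, 6.637)
t=1.500: state=(1.330, 6.044)
t=2.000: state=(0.978, 4.351)
t=2.500: state=(0.989, 2.969)
t=3.000: state=(1.247, 2.126)
t=3.500: state=(1.776, 1.747)
t=4.000: state=(2.610, 1.827)
t=4.500: state=(3.535, 2.646)
t=5.000: state=(3.593, 4.740)
t=5.500: state=(2.312, 6.660)
t=6.000: state=(1.310, 5.992)
t=6.500: state=(0.974, 4.297)
t=7.000: state=(0.993, 2.932)
t=7.500: state=(1.260, 2.106)
t=7.920: state=(1.692, 1.771)

(x, y) = (1.692, 1.771)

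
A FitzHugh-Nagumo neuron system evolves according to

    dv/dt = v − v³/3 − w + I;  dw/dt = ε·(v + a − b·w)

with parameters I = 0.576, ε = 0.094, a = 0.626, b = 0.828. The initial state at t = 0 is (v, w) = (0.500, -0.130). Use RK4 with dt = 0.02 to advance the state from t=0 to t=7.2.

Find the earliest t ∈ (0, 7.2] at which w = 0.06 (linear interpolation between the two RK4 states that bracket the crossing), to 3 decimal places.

t=0.000: state=(0.500, -0.130)
step 1 (dt=0.02): k1=(1.164, 0.116), k2=(1.172, 0.117), k3=(1.172, 0.117), k4=(1.179, 0.118); state += dt/6·(k1+2k2+2k3+k4)
t=0.020: state=(0.523, -0.128)
t=0.040: state=(0.547, -0.125)
t=0.060: state=(0.571, -0.123)
continuing one RK4 step at a time; state shown every 25 steps (Δt=0.5):
t=0.500: state=(1.139, -0.059)
t=1.000: state=(1.650, 0.038)
t=1.100: state=(1.712, 0.059)
next step: t=1.120: state=(1.723, 0.064) — w has crossed 0.06
linear interpolation between t=1.100 (0.05941) and t=1.120 (0.06372) → t≈1.103

t = 1.103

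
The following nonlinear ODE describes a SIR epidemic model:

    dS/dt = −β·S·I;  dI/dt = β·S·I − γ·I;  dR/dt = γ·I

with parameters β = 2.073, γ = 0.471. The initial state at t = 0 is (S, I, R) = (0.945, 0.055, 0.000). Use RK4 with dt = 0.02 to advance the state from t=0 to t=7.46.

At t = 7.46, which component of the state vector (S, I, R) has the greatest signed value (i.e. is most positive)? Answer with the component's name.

largest component: R

t=0.000: state=(0.945, 0.055, 0.000)
step 1 (dt=0.02): k1=(-0.108, 0.082, 0.026), k2=(-0.109, 0.083, 0.026), k3=(-0.109, 0.083, 0.026), k4=(-0.111, 0.084, 0.027); state += dt/6·(k1+2k2+2k3+k4)
t=0.020: state=(0.943, 0.057, 0.001)
t=0.040: state=(0.941, 0.058, 0.001)
t=0.060: state=(0.938, 0.060, 0.002)
continuing one RK4 step at a time; state shown every 25 steps (Δt=0.5):
t=0.500: state=(0.869, 0.112, 0.019)
t=1.000: state=(0.740, 0.204, 0.056)
t=1.500: state=(0.565, 0.318, 0.117)
t=2.000: state=(0.386, 0.411, 0.204)
t=2.500: state=(0.246, 0.448, 0.306)
t=3.000: state=(0.155, 0.434, 0.411)
t=3.500: state=(0.101, 0.391, 0.508)
t=4.000: state=(0.069, 0.337, 0.594)
t=4.500: state=(0.050, 0.283, 0.667)
t=5.000: state=(0.038, 0.234, 0.728)
t=5.500: state=(0.031, 0.192, 0.778)
t=6.000: state=(0.026, 0.156, 0.818)
t=6.500: state=(0.022, 0.126, 0.851)
t=7.000: state=(0.020, 0.102, 0.878)
t=7.460: state=(0.018, 0.084, 0.898)
compare at T: S=0.018, I=0.084, R=0.898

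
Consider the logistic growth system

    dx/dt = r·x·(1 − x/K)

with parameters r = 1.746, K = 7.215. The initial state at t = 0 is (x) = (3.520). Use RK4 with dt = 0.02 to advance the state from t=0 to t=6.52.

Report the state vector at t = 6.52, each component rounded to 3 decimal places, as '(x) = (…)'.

(x) = (7.215)

t=0.000: state=(3.520)
step 1 (dt=0.02): k1=(3.147), k2=(3.149), k3=(3.149), k4=(3.149); state += dt/6·(k1+2k2+2k3+k4)
t=0.020: state=(3.583)
t=0.040: state=(3.646)
t=0.060: state=(3.709)
continuing one RK4 step at a time; state shown every 25 steps (Δt=0.5):
t=0.500: state=(5.016)
t=1.000: state=(6.098)
t=1.500: state=(6.702)
t=2.000: state=(6.992)
t=2.500: state=(7.120)
t=3.000: state=(7.175)
t=3.500: state=(7.198)
t=4.000: state=(7.208)
t=4.500: state=(7.212)
t=5.000: state=(7.214)
t=5.500: state=(7.214)
t=6.000: state=(7.215)
t=6.500: state=(7.215)
t=6.520: state=(7.215)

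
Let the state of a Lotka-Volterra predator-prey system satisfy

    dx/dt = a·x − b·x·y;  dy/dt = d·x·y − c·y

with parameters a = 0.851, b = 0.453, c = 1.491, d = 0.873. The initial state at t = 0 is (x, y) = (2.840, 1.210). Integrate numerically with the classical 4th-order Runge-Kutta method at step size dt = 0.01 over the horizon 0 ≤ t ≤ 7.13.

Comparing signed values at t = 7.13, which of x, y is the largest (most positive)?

t=0.000: state=(2.840, 1.210)
step 1 (dt=0.01): k1=(0.860, 1.196), k2=(0.854, 1.206), k3=(0.854, 1.206), k4=(0.847, 1.217); state += dt/6·(k1+2k2+2k3+k4)
t=0.010: state=(2.849, 1.222)
t=0.020: state=(2.857, 1.234)
t=0.030: state=(2.865, 1.247)
continuing one RK4 step at a time; state shown every 25 steps (Δt=0.25):
t=0.250: state=(3.004, 1.580)
t=0.500: state=(3.020, 2.108)
t=0.750: state=(2.838, 2.762)
t=1.000: state=(2.473, 3.406)
t=1.250: state=(2.025, 3.834)
t=1.500: state=(1.609, 3.921)
t=1.750: state=(1.290, 3.699)
t=2.000: state=(1.073, 3.292)
t=2.250: state=(0.939, 2.821)
t=2.500: state=(0.866, 2.364)
t=2.750: state=(0.840, 1.960)
t=3.000: state=(0.848, 1.622)
t=3.250: state=(0.888, 1.350)
t=3.500: state=(0.954, 1.136)
t=3.750: state=(1.048, 0.973)
t=4.000: state=(1.170, 0.854)
t=4.250: state=(1.320, 0.771)
t=4.500: state=(1.501, 0.722)
t=4.750: state=(1.713, 0.706)
t=5.000: state=(1.955, 0.725)
t=5.250: state=(2.221, 0.788)
t=5.500: state=(2.497, 0.908)
t=5.750: state=(2.758, 1.111)
t=6.000: state=(2.959, 1.430)
t=6.250: state=(3.036, 1.901)
t=6.500: state=(2.927, 2.519)
t=6.750: state=(2.620, 3.189)
t=7.000: state=(2.187, 3.716)
t=7.130: state=(1.953, 3.872)
compare at T: x=1.953, y=3.872

largest component: y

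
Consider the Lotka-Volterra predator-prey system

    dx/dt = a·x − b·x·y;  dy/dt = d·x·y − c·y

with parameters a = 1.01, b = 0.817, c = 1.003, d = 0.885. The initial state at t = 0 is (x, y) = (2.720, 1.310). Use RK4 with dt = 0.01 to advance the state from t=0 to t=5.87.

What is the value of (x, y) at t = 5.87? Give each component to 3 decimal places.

(x, y) = (1.902, 0.458)

t=0.000: state=(2.720, 1.310)
step 1 (dt=0.01): k1=(-0.164, 1.840), k2=(-0.184, 1.851), k3=(-0.184, 1.851), k4=(-0.205, 1.863); state += dt/6·(k1+2k2+2k3+k4)
t=0.010: state=(2.718, 1.329)
t=0.020: state=(2.716, 1.347)
t=0.030: state=(2.713, 1.366)
continuing one RK4 step at a time; state shown every 20 steps (Δt=0.2):
t=0.200: state=(2.601, 1.721)
t=0.400: state=(2.315, 2.181)
t=0.600: state=(1.915, 2.597)
t=0.800: state=(1.495, 2.873)
t=1.000: state=(1.133, 2.963)
t=1.200: state=(0.858, 2.888)
t=1.400: state=(0.665, 2.701)
t=1.600: state=(0.533, 2.455)
t=1.800: state=(0.447, 2.190)
t=2.000: state=(0.391, 1.929)
t=2.200: state=(0.356, 1.686)
t=2.400: state=(0.337, 1.466)
t=2.600: state=(0.330, 1.272)
t=2.800: state=(0.332, 1.104)
t=3.000: state=(0.344, 0.959)
t=3.200: state=(0.363, 0.835)
t=3.400: state=(0.392, 0.730)
t=3.600: state=(0.428, 0.643)
t=3.800: state=(0.475, 0.569)
t=4.000: state=(0.532, 0.509)
t=4.200: state=(0.602, 0.461)
t=4.400: state=(0.686, 0.422)
t=4.600: state=(0.785, 0.393)
t=4.800: state=(0.902, 0.374)
t=5.000: state=(1.040, 0.363)
t=5.200: state=(1.200, 0.362)
t=5.400: state=(1.383, 0.372)
t=5.600: state=(1.590, 0.396)
t=5.800: state=(1.818, 0.438)
t=5.870: state=(1.902, 0.458)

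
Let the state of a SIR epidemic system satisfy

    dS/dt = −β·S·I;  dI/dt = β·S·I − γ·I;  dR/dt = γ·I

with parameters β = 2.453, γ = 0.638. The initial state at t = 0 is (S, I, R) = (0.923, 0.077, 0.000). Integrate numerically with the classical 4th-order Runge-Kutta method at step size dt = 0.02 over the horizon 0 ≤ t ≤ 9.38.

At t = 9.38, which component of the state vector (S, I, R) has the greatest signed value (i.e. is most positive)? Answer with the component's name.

largest component: R

t=0.000: state=(0.923, 0.077, 0.000)
step 1 (dt=0.02): k1=(-0.174, 0.125, 0.049), k2=(-0.177, 0.127, 0.050), k3=(-0.177, 0.127, 0.050), k4=(-0.179, 0.129, 0.051); state += dt/6·(k1+2k2+2k3+k4)
t=0.020: state=(0.919, 0.080, 0.001)
t=0.040: state=(0.916, 0.082, 0.002)
t=0.060: state=(0.912, 0.085, 0.003)
continuing one RK4 step at a time; state shown every 25 steps (Δt=0.5):
t=0.500: state=(0.801, 0.162, 0.037)
t=1.000: state=(0.611, 0.282, 0.107)
t=1.500: state=(0.404, 0.381, 0.215)
t=2.000: state=(0.247, 0.410, 0.343)
t=2.500: state=(0.152, 0.379, 0.470)
t=3.000: state=(0.099, 0.320, 0.581)
t=3.500: state=(0.069, 0.257, 0.673)
t=4.000: state=(0.052, 0.201, 0.746)
t=4.500: state=(0.042, 0.155, 0.803)
t=5.000: state=(0.036, 0.118, 0.846)
t=5.500: state=(0.031, 0.089, 0.879)
t=6.000: state=(0.029, 0.067, 0.904)
t=6.500: state=(0.027, 0.051, 0.923)
t=7.000: state=(0.025, 0.038, 0.937)
t=7.500: state=(0.024, 0.029, 0.947)
t=8.000: state=(0.023, 0.021, 0.955)
t=8.500: state=(0.023, 0.016, 0.961)
t=9.000: state=(0.023, 0.012, 0.966)
t=9.380: state=(0.022, 0.010, 0.968)
compare at T: S=0.022, I=0.010, R=0.968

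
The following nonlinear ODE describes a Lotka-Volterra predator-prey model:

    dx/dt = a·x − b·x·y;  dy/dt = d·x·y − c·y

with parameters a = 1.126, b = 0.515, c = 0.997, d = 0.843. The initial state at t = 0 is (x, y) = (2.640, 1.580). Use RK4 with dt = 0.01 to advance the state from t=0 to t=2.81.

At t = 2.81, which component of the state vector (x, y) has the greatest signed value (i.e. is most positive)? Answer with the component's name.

largest component: y

t=0.000: state=(2.640, 1.580)
step 1 (dt=0.01): k1=(0.824, 1.941), k2=(0.813, 1.959), k3=(0.812, 1.959), k4=(0.800, 1.976); state += dt/6·(k1+2k2+2k3+k4)
t=0.010: state=(2.648, 1.600)
t=0.020: state=(2.656, 1.620)
t=0.030: state=(2.664, 1.640)
continuing one RK4 step at a time; state shown every 10 steps (Δt=0.1):
t=0.100: state=(2.709, 1.792)
t=0.200: state=(2.748, 2.042)
t=0.300: state=(2.748, 2.331)
t=0.400: state=(2.705, 2.656)
t=0.500: state=(2.617, 3.009)
t=0.600: state=(2.485, 3.378)
t=0.700: state=(2.315, 3.744)
t=0.800: state=(2.118, 4.085)
t=0.900: state=(1.905, 4.381)
t=1.000: state=(1.691, 4.614)
t=1.100: state=(1.486, 4.774)
t=1.200: state=(1.297, 4.858)
t=1.300: state=(1.130, 4.870)
t=1.400: state=(0.985, 4.818)
t=1.500: state=(0.862, 4.713)
t=1.600: state=(0.760, 4.567)
t=1.700: state=(0.675, 4.391)
t=1.800: state=(0.606, 4.194)
t=1.900: state=(0.549, 3.985)
t=2.000: state=(0.503, 3.770)
t=2.100: state=(0.466, 3.555)
t=2.200: state=(0.437, 3.342)
t=2.300: state=(0.414, 3.135)
t=2.400: state=(0.396, 2.936)
t=2.500: state=(0.383, 2.746)
t=2.600: state=(0.374, 2.566)
t=2.700: state=(0.368, 2.397)
t=2.800: state=(0.366, 2.237)
t=2.810: state=(0.366, 2.222)
compare at T: x=0.366, y=2.222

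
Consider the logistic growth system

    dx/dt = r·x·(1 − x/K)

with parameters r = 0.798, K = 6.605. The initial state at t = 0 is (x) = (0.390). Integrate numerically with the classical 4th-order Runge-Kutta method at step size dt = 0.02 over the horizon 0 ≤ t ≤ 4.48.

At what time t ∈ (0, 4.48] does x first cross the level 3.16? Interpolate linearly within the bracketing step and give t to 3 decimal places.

t=0.000: state=(0.390)
step 1 (dt=0.02): k1=(0.293), k2=(0.295), k3=(0.295), k4=(0.297); state += dt/6·(k1+2k2+2k3+k4)
t=0.020: state=(0.396)
t=0.040: state=(0.402)
t=0.060: state=(0.408)
continuing one RK4 step at a time; state shown every 10 steps (Δt=0.2):
t=0.200: state=(0.453)
t=0.400: state=(0.525)
t=0.600: state=(0.607)
t=0.800: state=(0.701)
t=1.000: state=(0.808)
t=1.200: state=(0.928)
t=1.400: state=(1.063)
t=1.600: state=(1.213)
t=1.800: state=(1.379)
t=2.000: state=(1.561)
t=2.200: state=(1.760)
t=2.400: state=(1.973)
t=2.600: state=(2.201)
t=2.800: state=(2.441)
t=3.000: state=(2.691)
t=3.200: state=(2.949)
t=3.360: state=(3.158)
next step: t=3.380: state=(3.185) — x has crossed 3.16
linear interpolation between t=3.360 (3.15845) and t=3.380 (3.18476) → t≈3.361

t = 3.361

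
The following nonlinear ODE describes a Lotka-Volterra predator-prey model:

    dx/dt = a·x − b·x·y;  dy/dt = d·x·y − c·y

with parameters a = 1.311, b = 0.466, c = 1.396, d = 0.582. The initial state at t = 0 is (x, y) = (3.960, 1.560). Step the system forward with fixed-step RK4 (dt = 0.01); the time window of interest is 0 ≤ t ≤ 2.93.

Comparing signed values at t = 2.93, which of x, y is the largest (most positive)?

t=0.000: state=(3.960, 1.560)
step 1 (dt=0.01): k1=(2.313, 1.418), k2=(2.306, 1.435), k3=(2.306, 1.435), k4=(2.300, 1.452); state += dt/6·(k1+2k2+2k3+k4)
t=0.010: state=(3.983, 1.574)
t=0.020: state=(4.006, 1.589)
t=0.030: state=(4.029, 1.604)
continuing one RK4 step at a time; state shown every 10 steps (Δt=0.1):
t=0.100: state=(4.183, 1.720)
t=0.200: state=(4.382, 1.919)
t=0.300: state=(4.543, 2.165)
t=0.400: state=(4.652, 2.461)
t=0.500: state=(4.691, 2.810)
t=0.600: state=(4.649, 3.209)
t=0.700: state=(4.519, 3.645)
t=0.800: state=(4.301, 4.100)
t=0.900: state=(4.009, 4.543)
t=1.000: state=(3.664, 4.940)
t=1.100: state=(3.292, 5.260)
t=1.200: state=(2.921, 5.481)
t=1.300: state=(2.572, 5.593)
t=1.400: state=(2.258, 5.597)
t=1.500: state=(1.987, 5.506)
t=1.600: state=(1.759, 5.339)
t=1.700: state=(1.572, 5.115)
t=1.800: state=(1.420, 4.853)
t=1.900: state=(1.300, 4.568)
t=2.000: state=(1.206, 4.272)
t=2.100: state=(1.135, 3.977)
t=2.200: state=(1.082, 3.689)
t=2.300: state=(1.046, 3.413)
t=2.400: state=(1.023, 3.153)
t=2.500: state=(1.013, 2.909)
t=2.600: state=(1.014, 2.683)
t=2.700: state=(1.025, 2.476)
t=2.800: state=(1.046, 2.287)
t=2.900: state=(1.076, 2.116)
t=2.930: state=(1.087, 2.068)
compare at T: x=1.087, y=2.068

largest component: y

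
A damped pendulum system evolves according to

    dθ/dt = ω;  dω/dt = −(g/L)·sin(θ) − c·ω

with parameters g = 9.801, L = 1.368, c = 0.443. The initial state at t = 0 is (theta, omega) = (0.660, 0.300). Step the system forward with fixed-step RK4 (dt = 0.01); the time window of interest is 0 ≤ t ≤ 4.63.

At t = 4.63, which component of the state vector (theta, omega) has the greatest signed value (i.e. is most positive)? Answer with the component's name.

largest component: omega

t=0.000: state=(0.660, 0.300)
step 1 (dt=0.01): k1=(0.300, -4.526), k2=(0.277, -4.524), k3=(0.277, -4.523), k4=(0.255, -4.521); state += dt/6·(k1+2k2+2k3+k4)
t=0.010: state=(0.663, 0.255)
t=0.020: state=(0.665, 0.210)
t=0.030: state=(0.667, 0.164)
continuing one RK4 step at a time; state shown every 20 steps (Δt=0.2):
t=0.200: state=(0.632, -0.566)
t=0.400: state=(0.447, -1.233)
t=0.600: state=(0.162, -1.542)
t=0.800: state=(-0.141, -1.420)
t=1.000: state=(-0.381, -0.934)
t=1.200: state=(-0.501, -0.254)
t=1.400: state=(-0.483, 0.429)
t=1.600: state=(-0.341, 0.950)
t=1.800: state=(-0.122, 1.186)
t=2.000: state=(0.111, 1.088)
t=2.200: state=(0.295, 0.710)
t=2.400: state=(0.385, 0.180)
t=2.600: state=(0.367, -0.350)
t=2.800: state=(0.254, -0.746)
t=3.000: state=(0.084, -0.915)
t=3.200: state=(-0.095, -0.826)
t=3.400: state=(-0.233, -0.525)
t=3.600: state=(-0.297, -0.112)
t=3.800: state=(-0.278, 0.295)
t=4.000: state=(-0.186, 0.591)
t=4.200: state=(-0.053, 0.706)
t=4.400: state=(0.083, 0.623)
t=4.600: state=(0.185, 0.381)
t=4.630: state=(0.196, 0.335)
compare at T: theta=0.196, omega=0.335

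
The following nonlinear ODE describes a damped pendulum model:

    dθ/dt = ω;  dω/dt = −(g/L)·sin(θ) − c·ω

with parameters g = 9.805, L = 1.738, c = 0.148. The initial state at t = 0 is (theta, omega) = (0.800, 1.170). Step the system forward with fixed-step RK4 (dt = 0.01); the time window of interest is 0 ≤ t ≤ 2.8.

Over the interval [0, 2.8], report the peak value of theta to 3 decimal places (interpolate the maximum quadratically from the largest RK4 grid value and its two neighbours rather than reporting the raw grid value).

max theta = 0.954

t=0.000: state=(0.800, 1.170)
step 1 (dt=0.01): k1=(1.170, -4.220), k2=(1.149, -4.240), k3=(1.149, -4.240), k4=(1.128, -4.259); state += dt/6·(k1+2k2+2k3+k4)
t=0.010: state=(0.811, 1.128)
t=0.020: state=(0.823, 1.085)
t=0.030: state=(0.833, 1.042)
continuing one RK4 step at a time; state shown every 10 steps (Δt=0.1):
t=0.100: state=(0.895, 0.732)
t=0.200: state=(0.946, 0.274)
t=0.300: state=(0.950, -0.186)
t=0.400: state=(0.909, -0.633)
t=0.500: state=(0.824, -1.052)
t=0.600: state=(0.700, -1.424)
t=0.700: state=(0.542, -1.730)
t=0.800: state=(0.357, -1.948)
t=0.900: state=(0.156, -2.062)
t=1.000: state=(-0.051, -2.060)
t=1.100: state=(-0.253, -1.945)
t=1.200: state=(-0.437, -1.726)
t=1.300: state=(-0.595, -1.423)
t=1.400: state=(-0.720, -1.059)
t=1.500: state=(-0.805, -0.655)
t=1.600: state=(-0.850, -0.232)
t=1.700: state=(-0.852, 0.194)
t=1.800: state=(-0.812, 0.606)
t=1.900: state=(-0.732, 0.989)
t=2.000: state=(-0.615, 1.324)
t=2.100: state=(-0.469, 1.595)
t=2.200: state=(-0.299, 1.782)
t=2.300: state=(-0.116, 1.871)
t=2.400: state=(0.071, 1.856)
t=2.500: state=(0.252, 1.738)
t=2.600: state=(0.416, 1.528)
t=2.700: state=(0.555, 1.243)
t=2.800: state=(0.663, 0.903)
largest grid value and its neighbours: theta(0.250)=0.95363, theta(0.260)=0.95383, theta(0.270)=0.95358
parabola through these three points peaks at t≈0.259 with theta≈0.95383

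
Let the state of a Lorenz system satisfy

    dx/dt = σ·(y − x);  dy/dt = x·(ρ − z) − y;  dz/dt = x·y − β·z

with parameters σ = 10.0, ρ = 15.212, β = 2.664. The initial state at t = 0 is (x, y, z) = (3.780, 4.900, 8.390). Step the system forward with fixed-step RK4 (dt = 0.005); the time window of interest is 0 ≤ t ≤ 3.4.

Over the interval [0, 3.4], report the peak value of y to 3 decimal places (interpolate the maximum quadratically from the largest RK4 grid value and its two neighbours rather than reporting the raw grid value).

max y = 10.123

t=0.000: state=(3.780, 4.900, 8.390)
step 1 (dt=0.005): k1=(11.200, 20.887, -3.829), k2=(11.442, 21.062, -3.467), k3=(11.441, 21.063, -3.465), k4=(11.681, 21.239, -3.098); state += dt/6·(k1+2k2+2k3+k4)
t=0.005: state=(3.837, 5.005, 8.373)
t=0.010: state=(3.897, 5.112, 8.359)
t=0.015: state=(3.959, 5.221, 8.349)
continuing one RK4 step at a time; state shown every 40 steps (Δt=0.2):
t=0.200: state=(7.515, 9.686, 11.741)
t=0.400: state=(8.293, 6.362, 18.845)
t=0.600: state=(4.088, 2.813, 14.681)
t=0.800: state=(3.584, 4.172, 10.428)
t=1.000: state=(6.049, 7.794, 10.649)
t=1.200: state=(8.454, 8.273, 16.771)
t=1.400: state=(5.606, 3.943, 16.288)
t=1.600: state=(4.016, 4.085, 12.127)
t=1.800: state=(5.461, 6.717, 11.011)
t=2.000: state=(7.825, 8.359, 15.052)
t=2.200: state=(6.492, 5.093, 16.612)
t=2.400: state=(4.585, 4.305, 13.315)
t=2.600: state=(5.286, 6.159, 11.667)
t=2.800: state=(7.233, 7.927, 14.147)
t=3.000: state=(6.844, 5.884, 16.305)
t=3.200: state=(5.104, 4.648, 14.056)
t=3.400: state=(5.299, 5.879, 12.300)
largest grid value and its neighbours: y(0.245)=10.11838, y(0.250)=10.12272, y(0.255)=10.11723
parabola through these three points peaks at t≈0.250 with y≈10.12273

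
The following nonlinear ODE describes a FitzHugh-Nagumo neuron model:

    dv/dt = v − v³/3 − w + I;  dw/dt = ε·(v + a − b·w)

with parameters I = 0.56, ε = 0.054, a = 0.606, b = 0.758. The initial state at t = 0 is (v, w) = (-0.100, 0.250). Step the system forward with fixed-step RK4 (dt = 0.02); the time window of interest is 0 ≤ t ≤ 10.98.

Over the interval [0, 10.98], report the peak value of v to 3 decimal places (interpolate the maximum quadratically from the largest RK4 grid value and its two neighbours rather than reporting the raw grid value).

max v = 1.751

t=0.000: state=(-0.100, 0.250)
step 1 (dt=0.02): k1=(0.210, 0.017), k2=(0.212, 0.017), k3=(0.212, 0.017), k4=(0.214, 0.017); state += dt/6·(k1+2k2+2k3+k4)
t=0.020: state=(-0.096, 0.250)
t=0.040: state=(-0.091, 0.251)
t=0.060: state=(-0.087, 0.251)
continuing one RK4 step at a time; state shown every 25 steps (Δt=0.5):
t=0.500: state=(0.033, 0.260)
t=1.000: state=(0.245, 0.275)
t=1.500: state=(0.569, 0.296)
t=2.000: state=(0.998, 0.327)
t=2.500: state=(1.406, 0.369)
t=3.000: state=(1.646, 0.419)
t=3.500: state=(1.735, 0.472)
t=4.000: state=(1.751, 0.525)
t=4.500: state=(1.740, 0.577)
t=5.000: state=(1.720, 0.628)
t=5.500: state=(1.697, 0.677)
t=6.000: state=(1.672, 0.725)
t=6.500: state=(1.646, 0.771)
t=7.000: state=(1.620, 0.815)
t=7.500: state=(1.594, 0.857)
t=8.000: state=(1.567, 0.899)
t=8.500: state=(1.540, 0.938)
t=9.000: state=(1.512, 0.976)
t=9.500: state=(1.484, 1.012)
t=10.000: state=(1.455, 1.047)
t=10.500: state=(1.425, 1.081)
t=10.980: state=(1.396, 1.112)
largest grid value and its neighbours: v(3.940)=1.75087, v(3.960)=1.75091, v(3.980)=1.75090
parabola through these three points peaks at t≈3.967 with v≈1.75091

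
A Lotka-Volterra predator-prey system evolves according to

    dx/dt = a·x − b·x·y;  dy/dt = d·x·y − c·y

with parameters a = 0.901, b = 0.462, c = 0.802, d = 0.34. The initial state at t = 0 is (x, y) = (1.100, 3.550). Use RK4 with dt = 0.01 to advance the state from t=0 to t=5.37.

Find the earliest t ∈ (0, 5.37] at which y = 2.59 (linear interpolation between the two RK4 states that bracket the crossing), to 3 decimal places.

t=0.000: state=(1.100, 3.550)
step 1 (dt=0.01): k1=(-0.813, -1.519), k2=(-0.806, -1.521), k3=(-0.806, -1.521), k4=(-0.799, -1.523); state += dt/6·(k1+2k2+2k3+k4)
t=0.010: state=(1.092, 3.535)
t=0.020: state=(1.084, 3.520)
t=0.030: state=(1.076, 3.504)
continuing one RK4 step at a time; state shown every 20 steps (Δt=0.2):
t=0.200: state=(0.962, 3.243)
t=0.400: state=(0.866, 2.939)
t=0.600: state=(0.801, 2.649)
t=0.640: state=(0.791, 2.593)
next step: t=0.650: state=(0.789, 2.579) — y has crossed 2.59
linear interpolation between t=0.640 (2.59312) and t=0.650 (2.57932) → t≈0.642

t = 0.642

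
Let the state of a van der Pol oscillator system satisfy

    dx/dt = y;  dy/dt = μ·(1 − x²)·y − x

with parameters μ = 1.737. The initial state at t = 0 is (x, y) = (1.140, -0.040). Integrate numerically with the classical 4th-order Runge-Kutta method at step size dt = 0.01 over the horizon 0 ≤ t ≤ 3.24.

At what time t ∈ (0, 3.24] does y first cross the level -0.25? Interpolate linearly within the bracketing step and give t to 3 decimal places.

t = 0.198

t=0.000: state=(1.140, -0.040)
step 1 (dt=0.01): k1=(-0.040, -1.119), k2=(-0.046, -1.116), k3=(-0.046, -1.116), k4=(-0.051, -1.113); state += dt/6·(k1+2k2+2k3+k4)
t=0.010: state=(1.140, -0.051)
t=0.020: state=(1.139, -0.062)
t=0.030: state=(1.138, -0.073)
t=0.190: state=(1.113, -0.242)
next step: t=0.200: state=(1.110, -0.252) — y has crossed -0.25
linear interpolation between t=0.190 (-0.24197) and t=0.200 (-0.25207) → t≈0.198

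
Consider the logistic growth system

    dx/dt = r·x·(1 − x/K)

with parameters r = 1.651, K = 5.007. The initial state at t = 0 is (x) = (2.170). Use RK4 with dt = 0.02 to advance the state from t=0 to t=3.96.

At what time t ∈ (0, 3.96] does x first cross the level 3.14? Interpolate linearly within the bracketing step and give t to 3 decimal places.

t = 0.477

t=0.000: state=(2.170)
step 1 (dt=0.02): k1=(2.030), k2=(2.034), k3=(2.034), k4=(2.038); state += dt/6·(k1+2k2+2k3+k4)
t=0.020: state=(2.211)
t=0.040: state=(2.252)
t=0.060: state=(2.293)
continuing one RK4 step at a time; state shown every 10 steps (Δt=0.2):
t=0.200: state=(2.581)
t=0.400: state=(2.988)
t=0.460: state=(3.107)
next step: t=0.480: state=(3.145) — x has crossed 3.14
linear interpolation between t=0.460 (3.10657) and t=0.480 (3.14535) → t≈0.477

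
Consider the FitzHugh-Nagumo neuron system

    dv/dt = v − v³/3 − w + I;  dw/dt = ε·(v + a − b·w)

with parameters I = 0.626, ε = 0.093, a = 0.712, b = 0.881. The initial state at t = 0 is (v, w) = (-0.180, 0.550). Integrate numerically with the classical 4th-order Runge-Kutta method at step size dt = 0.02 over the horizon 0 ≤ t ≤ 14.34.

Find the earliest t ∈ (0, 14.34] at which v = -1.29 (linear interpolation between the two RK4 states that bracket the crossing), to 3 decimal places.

t = 3.125

t=0.000: state=(-0.180, 0.550)
step 1 (dt=0.02): k1=(-0.102, 0.004), k2=(-0.103, 0.004), k3=(-0.103, 0.004), k4=(-0.104, 0.004); state += dt/6·(k1+2k2+2k3+k4)
t=0.020: state=(-0.182, 0.550)
t=0.040: state=(-0.184, 0.550)
t=0.060: state=(-0.186, 0.550)
continuing one RK4 step at a time; state shown every 25 steps (Δt=0.5):
t=0.500: state=(-0.246, 0.551)
t=1.000: state=(-0.350, 0.548)
t=1.500: state=(-0.508, 0.539)
t=2.000: state=(-0.728, 0.522)
t=2.500: state=(-0.990, 0.494)
t=3.000: state=(-1.238, 0.456)
t=3.120: state=(-1.288, 0.445)
next step: t=3.140: state=(-1.296, 0.443) — v has crossed -1.29
linear interpolation between t=3.120 (-1.28814) and t=3.140 (-1.29597) → t≈3.125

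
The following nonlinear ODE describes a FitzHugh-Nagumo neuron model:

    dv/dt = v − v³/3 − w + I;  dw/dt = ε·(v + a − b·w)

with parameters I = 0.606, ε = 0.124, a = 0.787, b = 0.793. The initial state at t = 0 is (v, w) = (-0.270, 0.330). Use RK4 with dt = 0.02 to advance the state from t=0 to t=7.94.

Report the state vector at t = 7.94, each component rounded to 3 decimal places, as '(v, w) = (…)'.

t=0.000: state=(-0.270, 0.330)
step 1 (dt=0.02): k1=(0.013, 0.032), k2=(0.012, 0.032), k3=(0.012, 0.032), k4=(0.012, 0.032); state += dt/6·(k1+2k2+2k3+k4)
t=0.020: state=(-0.270, 0.331)
t=0.040: state=(-0.270, 0.331)
t=0.060: state=(-0.269, 0.332)
continuing one RK4 step at a time; state shown every 25 steps (Δt=0.5):
t=0.500: state=(-0.267, 0.346)
t=1.000: state=(-0.271, 0.360)
t=1.500: state=(-0.287, 0.374)
t=2.000: state=(-0.320, 0.385)
t=2.500: state=(-0.378, 0.393)
t=3.000: state=(-0.471, 0.397)
t=3.500: state=(-0.608, 0.393)
t=4.000: state=(-0.789, 0.380)
t=4.500: state=(-0.996, 0.355)
t=5.000: state=(-1.189, 0.319)
t=5.500: state=(-1.329, 0.275)
t=6.000: state=(-1.406, 0.226)
t=6.500: state=(-1.435, 0.177)
t=7.000: state=(-1.433, 0.129)
t=7.500: state=(-1.414, 0.084)
t=7.940: state=(-1.389, 0.048)

(v, w) = (-1.389, 0.048)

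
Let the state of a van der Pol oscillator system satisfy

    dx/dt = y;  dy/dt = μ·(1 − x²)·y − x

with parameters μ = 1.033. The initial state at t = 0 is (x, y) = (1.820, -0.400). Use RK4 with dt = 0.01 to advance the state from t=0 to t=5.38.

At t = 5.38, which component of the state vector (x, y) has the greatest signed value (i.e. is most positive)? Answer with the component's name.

largest component: y

t=0.000: state=(1.820, -0.400)
step 1 (dt=0.01): k1=(-0.400, -0.865), k2=(-0.404, -0.855), k3=(-0.404, -0.855), k4=(-0.409, -0.846); state += dt/6·(k1+2k2+2k3+k4)
t=0.010: state=(1.816, -0.409)
t=0.020: state=(1.812, -0.417)
t=0.030: state=(1.808, -0.425)
continuing one RK4 step at a time; state shown every 20 steps (Δt=0.2):
t=0.200: state=(1.725, -0.544)
t=0.400: state=(1.604, -0.657)
t=0.600: state=(1.462, -0.765)
t=0.800: state=(1.297, -0.887)
t=1.000: state=(1.105, -1.040)
t=1.200: state=(0.878, -1.242)
t=1.400: state=(0.604, -1.517)
t=1.600: state=(0.265, -1.885)
t=1.800: state=(-0.156, -2.325)
t=2.000: state=(-0.659, -2.667)
t=2.200: state=(-1.191, -2.548)
t=2.400: state=(-1.634, -1.800)
t=2.600: state=(-1.899, -0.863)
t=2.800: state=(-1.998, -0.184)
t=3.000: state=(-1.992, 0.199)
t=3.200: state=(-1.930, 0.408)
t=3.400: state=(-1.835, 0.535)
t=3.600: state=(-1.718, 0.630)
t=3.800: state=(-1.583, 0.720)
t=4.000: state=(-1.429, 0.820)
t=4.200: state=(-1.253, 0.943)
t=4.400: state=(-1.049, 1.105)
t=4.600: state=(-0.807, 1.324)
t=4.800: state=(-0.514, 1.626)
t=5.000: state=(-0.151, 2.024)
t=5.200: state=(0.299, 2.464)
t=5.380: state=(0.769, 2.707)
compare at T: x=0.769, y=2.707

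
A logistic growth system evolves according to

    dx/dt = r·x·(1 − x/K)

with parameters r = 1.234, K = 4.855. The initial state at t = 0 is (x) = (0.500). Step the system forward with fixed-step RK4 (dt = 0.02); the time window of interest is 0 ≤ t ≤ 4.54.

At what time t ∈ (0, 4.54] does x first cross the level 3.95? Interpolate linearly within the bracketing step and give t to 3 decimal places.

t = 2.948

t=0.000: state=(0.500)
step 1 (dt=0.02): k1=(0.553), k2=(0.559), k3=(0.559), k4=(0.564); state += dt/6·(k1+2k2+2k3+k4)
t=0.020: state=(0.511)
t=0.040: state=(0.523)
t=0.060: state=(0.534)
continuing one RK4 step at a time; state shown every 10 steps (Δt=0.2):
t=0.200: state=(0.622)
t=0.400: state=(0.769)
t=0.600: state=(0.942)
t=0.800: state=(1.144)
t=1.000: state=(1.373)
t=1.200: state=(1.629)
t=1.400: state=(1.906)
t=1.600: state=(2.197)
t=1.800: state=(2.496)
t=2.000: state=(2.793)
t=2.200: state=(3.079)
t=2.400: state=(3.347)
t=2.600: state=(3.591)
t=2.800: state=(3.808)
t=2.940: state=(3.943)
next step: t=2.960: state=(3.961) — x has crossed 3.95
linear interpolation between t=2.940 (3.94258) and t=2.960 (3.96072) → t≈2.948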